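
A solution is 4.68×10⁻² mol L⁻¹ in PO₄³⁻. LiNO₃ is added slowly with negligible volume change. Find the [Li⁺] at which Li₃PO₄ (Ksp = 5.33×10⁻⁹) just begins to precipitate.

4.85×10⁻³ M

A salt starts to precipitate once the ion product Q reaches its Ksp.
Li₃PO₄(s) ⇌ 3 Li⁺(aq) + PO₄³⁻(aq)
Ksp = [Li⁺]^3[PO₄³⁻] = [Li⁺]^3(4.68×10⁻²)
[Li⁺]^3 = 5.33×10⁻⁹ / (4.68×10⁻²) = 1.14×10⁻⁷
[Li⁺] = 4.85×10⁻³ mol L⁻¹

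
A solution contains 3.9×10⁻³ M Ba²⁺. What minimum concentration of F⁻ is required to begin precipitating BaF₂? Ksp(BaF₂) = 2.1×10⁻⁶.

2.3×10⁻² M

Precipitation of each salt begins when its ion product equals Ksp.
BaF₂(s) ⇌ Ba²⁺(aq) + 2 F⁻(aq)
Ksp = [Ba²⁺][F⁻]^2 = [F⁻]^2(3.9×10⁻³)
[F⁻]^2 = 2.1×10⁻⁶ / (3.9×10⁻³) = 5.4×10⁻⁴
[F⁻] = 2.3×10⁻² M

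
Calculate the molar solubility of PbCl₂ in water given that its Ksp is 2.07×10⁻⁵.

1.73×10⁻² M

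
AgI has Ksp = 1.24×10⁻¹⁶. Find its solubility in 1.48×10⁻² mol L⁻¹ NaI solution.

8.38×10⁻¹⁵ M

AgI(s) ⇌ Ag⁺(aq) + I⁻(aq)
I⁻ is already present at 1.48×10⁻² mol L⁻¹. If s mol/L of AgI dissolves, [Ag⁺] = s while [I⁻] ≈ 1.48×10⁻² mol L⁻¹.
Ksp = [Ag⁺][I⁻] = s(1.48×10⁻²)
s = 1.24×10⁻¹⁶ / (1.48×10⁻²) = 8.38×10⁻¹⁵
s = 8.38×10⁻¹⁵ mol L⁻¹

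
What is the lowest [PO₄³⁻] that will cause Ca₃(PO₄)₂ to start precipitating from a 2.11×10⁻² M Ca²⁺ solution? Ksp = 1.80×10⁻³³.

1.38×10⁻¹⁴ M

Each salt precipitates once Q = Ksp for that salt.
Ca₃(PO₄)₂(s) ⇌ 3 Ca²⁺(aq) + 2 PO₄³⁻(aq)
Ksp = [Ca²⁺]^3[PO₄³⁻]^2 = [PO₄³⁻]^2(2.11×10⁻²)^3
[PO₄³⁻]^2 = 1.80×10⁻³³ / (2.11×10⁻²)^3 = 1.92×10⁻²⁸
[PO₄³⁻] = 1.38×10⁻¹⁴ M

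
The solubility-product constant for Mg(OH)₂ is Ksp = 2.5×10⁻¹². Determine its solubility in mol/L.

Mg(OH)₂(s) ⇌ Mg²⁺(aq) + 2 OH⁻(aq)
With molar solubility s: [Mg²⁺] = s, [OH⁻] = 2s.
Ksp = [Mg²⁺][OH⁻]^2 = s · (2s)^2 = 4s^3
4s^3 = 2.5×10⁻¹²  ⇒  s^3 = 6.3×10⁻¹³
Taking the 3rd root, s = 8.5×10⁻⁵ M.

8.5×10⁻⁵ M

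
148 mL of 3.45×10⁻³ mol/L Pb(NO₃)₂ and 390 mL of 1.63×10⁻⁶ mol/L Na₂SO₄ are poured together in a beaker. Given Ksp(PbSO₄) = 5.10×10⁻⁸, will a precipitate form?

After mixing, V = 148 mL + 390 mL = 538 mL.
[Pb²⁺] = (3.45×10⁻³)(148)/538 = 9.49×10⁻⁴ mol/L
[SO₄²⁻] = (1.63×10⁻⁶)(390)/538 = 1.18×10⁻⁶ mol/L
Q = [Pb²⁺][SO₄²⁻] = 1.12×10⁻⁹
Q = 1.12×10⁻⁹ < Ksp = 5.10×10⁻⁸, so the solution is unsaturated and no precipitate forms.

No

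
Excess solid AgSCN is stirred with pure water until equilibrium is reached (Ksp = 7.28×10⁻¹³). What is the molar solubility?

AgSCN(s) ⇌ Ag⁺(aq) + SCN⁻(aq)
If s mol/L of AgSCN dissolves, [Ag⁺] = s and [SCN⁻] = s.
Ksp = [Ag⁺][SCN⁻] = s · s = s^2
s^2 = 7.28×10⁻¹³
Taking the 2nd root, s = 8.53×10⁻⁷ mol L⁻¹.

8.53×10⁻⁷ M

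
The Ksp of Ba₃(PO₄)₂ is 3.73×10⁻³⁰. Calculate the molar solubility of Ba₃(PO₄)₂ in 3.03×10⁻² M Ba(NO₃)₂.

Ba₃(PO₄)₂(s) ⇌ 3 Ba²⁺(aq) + 2 PO₄³⁻(aq)
Let s be the solubility of Ba₃(PO₄)₂ here. The common ion gives [Ba²⁺] ≈ 3.03×10⁻² M, and [PO₄³⁻] = 2s.
Ksp = [Ba²⁺]^3[PO₄³⁻]^2 = (3.03×10⁻²)^3(2s)^2
(2s)^2 = 3.73×10⁻³⁰ / (3.03×10⁻²)^3 = 1.34×10⁻²⁵
s = 1.83×10⁻¹³ M

1.83×10⁻¹³ M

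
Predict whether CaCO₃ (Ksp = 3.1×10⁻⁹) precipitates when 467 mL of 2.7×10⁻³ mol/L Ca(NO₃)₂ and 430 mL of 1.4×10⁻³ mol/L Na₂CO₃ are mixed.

The combined volume is 897 mL.
[Ca²⁺] = (2.7×10⁻³)(467)/897 = 1.4×10⁻³ mol/L
[CO₃²⁻] = (1.4×10⁻³)(430)/897 = 6.7×10⁻⁴ mol/L
Q = [Ca²⁺][CO₃²⁻] = 9.4×10⁻⁷
Q = 9.4×10⁻⁷ > Ksp = 3.1×10⁻⁹, so the solution is supersaturated and CaCO₃ precipitates.

Yes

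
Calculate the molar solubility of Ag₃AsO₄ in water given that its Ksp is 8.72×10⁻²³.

Ag₃AsO₄(s) ⇌ 3 Ag⁺(aq) + AsO₄³⁻(aq)
Call the molar solubility s, so that [Ag⁺] = 3s and [AsO₄³⁻] = s.
Ksp = [Ag⁺]^3[AsO₄³⁻] = (3s)^3 · s = 27s^4
27s^4 = 8.72×10⁻²³  ⇒  s^4 = 3.23×10⁻²⁴
s = (3.23×10⁻²⁴)^(1/4) = 1.34×10⁻⁶ M

1.34×10⁻⁶ M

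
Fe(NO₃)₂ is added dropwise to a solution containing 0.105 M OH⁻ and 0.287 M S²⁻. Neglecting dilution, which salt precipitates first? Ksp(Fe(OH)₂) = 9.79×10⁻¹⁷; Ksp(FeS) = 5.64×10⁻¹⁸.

FeS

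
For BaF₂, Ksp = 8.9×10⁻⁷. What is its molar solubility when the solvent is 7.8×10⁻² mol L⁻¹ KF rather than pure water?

BaF₂(s) ⇌ Ba²⁺(aq) + 2 F⁻(aq)
The solution already contains F⁻ at 7.8×10⁻² mol L⁻¹. Let s be the molar solubility of BaF₂.
[F⁻] ≈ 7.8×10⁻² mol L⁻¹ (common ion dominates); [Ba²⁺] = s.
Ksp = [Ba²⁺][F⁻]^2 = s(7.8×10⁻²)^2
s = 8.9×10⁻⁷ / (7.8×10⁻²)^2 = 1.5×10⁻⁴
s = 1.5×10⁻⁴ mol L⁻¹

1.5×10⁻⁴ M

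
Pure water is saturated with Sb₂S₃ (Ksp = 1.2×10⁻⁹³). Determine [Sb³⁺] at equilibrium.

2.0×10⁻¹⁹ M

Sb₂S₃(s) ⇌ 2 Sb³⁺(aq) + 3 S²⁻(aq)
Let s be the molar solubility. Then [Sb³⁺] = 2s and [S²⁻] = 3s.
Ksp = [Sb³⁺]^2[S²⁻]^3 = (2s)^2 · (3s)^3 = 108s^5 = 1.2×10⁻⁹³
s = 1.0×10⁻¹⁹ mol/L
[Sb³⁺] = 2s = 2.0×10⁻¹⁹ mol/L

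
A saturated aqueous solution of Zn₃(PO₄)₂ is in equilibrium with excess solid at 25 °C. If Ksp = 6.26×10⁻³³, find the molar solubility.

Zn₃(PO₄)₂(s) ⇌ 3 Zn²⁺(aq) + 2 PO₄³⁻(aq)
Call the molar solubility s, so that [Zn²⁺] = 3s and [PO₄³⁻] = 2s.
Ksp = [Zn²⁺]^3[PO₄³⁻]^2 = (3s)^3 · (2s)^2 = 108s^5
108s^5 = 6.26×10⁻³³  ⇒  s^5 = 5.80×10⁻³⁵
s = 1.42×10⁻⁷ mol/L

1.42×10⁻⁷ M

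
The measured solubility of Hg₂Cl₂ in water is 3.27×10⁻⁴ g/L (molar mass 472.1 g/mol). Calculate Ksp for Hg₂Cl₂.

Ksp = 1.33×10⁻¹⁸

Convert to molarity: s = 3.27×10⁻⁴ / 472.1 = 6.9265×10⁻⁷ mol/L
Hg₂Cl₂(s) ⇌ Hg₂²⁺(aq) + 2 Cl⁻(aq)
Let s be the molar solubility. Then [Hg₂²⁺] = s and [Cl⁻] = 2s.
Ksp = [Hg₂²⁺][Cl⁻]^2 = s · (2s)^2 = 4s^3
Ksp = 4 × (6.9265×10⁻⁷)^3 = 1.33×10⁻¹⁸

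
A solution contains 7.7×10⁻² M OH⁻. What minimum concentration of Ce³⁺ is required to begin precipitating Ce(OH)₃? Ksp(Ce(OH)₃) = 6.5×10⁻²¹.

1.4×10⁻¹⁷ M

Precipitation of each salt begins when its ion product equals Ksp.
Ce(OH)₃(s) ⇌ Ce³⁺(aq) + 3 OH⁻(aq)
Ksp = [Ce³⁺][OH⁻]^3 = [Ce³⁺](7.7×10⁻²)^3
[Ce³⁺] = 6.5×10⁻²¹ / (7.7×10⁻²)^3 = 1.4×10⁻¹⁷
[Ce³⁺] = 1.4×10⁻¹⁷ M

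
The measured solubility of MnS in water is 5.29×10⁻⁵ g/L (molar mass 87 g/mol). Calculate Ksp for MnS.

Convert to molarity: s = 5.29×10⁻⁵ / 87 = 6.0805×10⁻⁷ mol/L
MnS(s) ⇌ Mn²⁺(aq) + S²⁻(aq)
With molar solubility s: [Mn²⁺] = s, [S²⁻] = s.
Ksp = [Mn²⁺][S²⁻] = s · s = s^2
Ksp = (6.0805×10⁻⁷)^2 = 3.70×10⁻¹³

Ksp = 3.70×10⁻¹³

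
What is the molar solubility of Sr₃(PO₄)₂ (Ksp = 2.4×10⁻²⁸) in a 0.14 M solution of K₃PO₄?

7.7×10⁻¹⁰ M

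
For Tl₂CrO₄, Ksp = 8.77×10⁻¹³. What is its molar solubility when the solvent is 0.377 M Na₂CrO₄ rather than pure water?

7.63×10⁻⁷ M

Tl₂CrO₄(s) ⇌ 2 Tl⁺(aq) + CrO₄²⁻(aq)
Let s be the solubility of Tl₂CrO₄ here. The common ion gives [CrO₄²⁻] ≈ 0.377 M, and [Tl⁺] = 2s.
Ksp = [Tl⁺]^2[CrO₄²⁻] = (2s)^2(0.377)
(2s)^2 = 8.77×10⁻¹³ / (0.377) = 2.33×10⁻¹²
s = 7.63×10⁻⁷ M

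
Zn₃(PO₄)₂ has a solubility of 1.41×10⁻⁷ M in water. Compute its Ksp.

Ksp = 6.02×10⁻³³

Zn₃(PO₄)₂(s) ⇌ 3 Zn²⁺(aq) + 2 PO₄³⁻(aq)
With molar solubility s: [Zn²⁺] = 3s, [PO₄³⁻] = 2s.
Ksp = [Zn²⁺]^3[PO₄³⁻]^2 = (3s)^3 · (2s)^2 = 108s^5
Ksp = 108 × (1.41×10⁻⁷)^5 = 6.02×10⁻³³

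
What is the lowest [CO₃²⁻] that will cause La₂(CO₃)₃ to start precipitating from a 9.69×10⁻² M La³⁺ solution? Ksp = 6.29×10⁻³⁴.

Each salt precipitates once Q = Ksp for that salt.
La₂(CO₃)₃(s) ⇌ 2 La³⁺(aq) + 3 CO₃²⁻(aq)
Ksp = [La³⁺]^2[CO₃²⁻]^3 = [CO₃²⁻]^3(9.69×10⁻²)^2
[CO₃²⁻]^3 = 6.29×10⁻³⁴ / (9.69×10⁻²)^2 = 6.70×10⁻³²
[CO₃²⁻] = 4.06×10⁻¹¹ M

4.06×10⁻¹¹ M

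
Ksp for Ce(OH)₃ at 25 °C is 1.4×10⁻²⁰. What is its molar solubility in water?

Ce(OH)₃(s) ⇌ Ce³⁺(aq) + 3 OH⁻(aq)
With molar solubility s: [Ce³⁺] = s, [OH⁻] = 3s.
Ksp = [Ce³⁺][OH⁻]^3 = s · (3s)^3 = 27s^4
27s^4 = 1.4×10⁻²⁰  ⇒  s^4 = 5.2×10⁻²²
s = (5.2×10⁻²²)^(1/4) = 4.8×10⁻⁶ mol/L

4.8×10⁻⁶ M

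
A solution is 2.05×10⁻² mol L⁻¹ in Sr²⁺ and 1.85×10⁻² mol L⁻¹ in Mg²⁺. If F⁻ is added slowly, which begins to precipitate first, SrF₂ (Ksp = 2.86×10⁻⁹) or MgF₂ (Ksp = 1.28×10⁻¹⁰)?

A salt starts to precipitate once the ion product Q reaches its Ksp.
For SrF₂: [F⁻] = (Ksp/[Sr²⁺])^(1/2) = 3.74×10⁻⁴ mol L⁻¹
For MgF₂: [F⁻] = (Ksp/[Mg²⁺])^(1/2) = 8.32×10⁻⁵ mol L⁻¹
MgF₂ requires the lower [F⁻], so it precipitates first.

MgF₂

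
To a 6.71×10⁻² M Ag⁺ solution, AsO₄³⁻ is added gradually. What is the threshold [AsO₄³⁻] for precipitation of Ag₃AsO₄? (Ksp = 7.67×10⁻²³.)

2.54×10⁻¹⁹ M

Precipitation of each salt begins when its ion product equals Ksp.
Ag₃AsO₄(s) ⇌ 3 Ag⁺(aq) + AsO₄³⁻(aq)
Ksp = [Ag⁺]^3[AsO₄³⁻] = [AsO₄³⁻](6.71×10⁻²)^3
[AsO₄³⁻] = 7.67×10⁻²³ / (6.71×10⁻²)^3 = 2.54×10⁻¹⁹
[AsO₄³⁻] = 2.54×10⁻¹⁹ M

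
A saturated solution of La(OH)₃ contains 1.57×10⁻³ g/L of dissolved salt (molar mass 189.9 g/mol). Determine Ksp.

Ksp = 1.26×10⁻¹⁹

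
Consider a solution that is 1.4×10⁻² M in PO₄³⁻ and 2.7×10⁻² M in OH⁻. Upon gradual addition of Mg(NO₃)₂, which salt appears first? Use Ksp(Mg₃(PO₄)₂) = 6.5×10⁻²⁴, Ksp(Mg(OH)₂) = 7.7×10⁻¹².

Mg(OH)₂

A salt starts to precipitate once the ion product Q reaches its Ksp.
For Mg₃(PO₄)₂: [Mg²⁺] = (Ksp/[PO₄³⁻]^2)^(1/3) = 3.2×10⁻⁷ M
For Mg(OH)₂: [Mg²⁺] = (Ksp/[OH⁻]^2) = 1.1×10⁻⁸ M
Since Mg(OH)₂ needs less Mg²⁺ to reach saturation, it precipitates first.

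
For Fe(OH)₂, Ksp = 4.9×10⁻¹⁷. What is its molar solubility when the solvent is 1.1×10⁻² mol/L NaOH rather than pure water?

4.0×10⁻¹³ M

Fe(OH)₂(s) ⇌ Fe²⁺(aq) + 2 OH⁻(aq)
With OH⁻ already at 1.1×10⁻² mol/L and s small, take [OH⁻] ≈ 1.1×10⁻² mol/L and [Fe²⁺] = s.
Ksp = [Fe²⁺][OH⁻]^2 = s(1.1×10⁻²)^2
s = 4.9×10⁻¹⁷ / (1.1×10⁻²)^2 = 4.0×10⁻¹³
s = 4.0×10⁻¹³ mol/L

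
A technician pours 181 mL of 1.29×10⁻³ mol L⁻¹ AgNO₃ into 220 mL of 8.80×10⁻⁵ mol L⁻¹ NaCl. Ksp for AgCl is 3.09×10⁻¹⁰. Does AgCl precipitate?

Yes

The combined volume is 401 mL.
[Ag⁺] = (1.29×10⁻³)(181)/401 = 5.82×10⁻⁴ mol L⁻¹
[Cl⁻] = (8.80×10⁻⁵)(220)/401 = 4.83×10⁻⁵ mol L⁻¹
Q = [Ag⁺][Cl⁻] = 2.81×10⁻⁸
Because Q > Ksp (2.81×10⁻⁸ vs 3.09×10⁻¹⁰), a precipitate of AgCl forms.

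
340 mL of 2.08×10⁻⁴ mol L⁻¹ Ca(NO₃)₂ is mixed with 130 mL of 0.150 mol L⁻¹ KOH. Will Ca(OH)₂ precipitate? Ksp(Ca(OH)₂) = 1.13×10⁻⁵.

After mixing, V = 340 mL + 130 mL = 470 mL.
[Ca²⁺] = (2.08×10⁻⁴)(340)/470 = 1.50×10⁻⁴ mol L⁻¹
[OH⁻] = (0.150)(130)/470 = 4.15×10⁻² mol L⁻¹
Q = [Ca²⁺][OH⁻]^2 = 2.59×10⁻⁷
Q < Ksp (2.59×10⁻⁷ vs 1.13×10⁻⁵); the solution remains unsaturated and no precipitate forms.

No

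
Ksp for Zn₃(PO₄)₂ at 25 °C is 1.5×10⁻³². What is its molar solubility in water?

1.7×10⁻⁷ M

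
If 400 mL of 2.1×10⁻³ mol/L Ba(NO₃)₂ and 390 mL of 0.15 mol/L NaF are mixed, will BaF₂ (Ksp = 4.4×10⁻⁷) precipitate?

Yes

After mixing, V = 400 mL + 390 mL = 790 mL.
[Ba²⁺] = (2.1×10⁻³)(400)/790 = 1.1×10⁻³ mol/L
[F⁻] = (0.15)(390)/790 = 7.4×10⁻² mol/L
Q = [Ba²⁺][F⁻]^2 = 5.8×10⁻⁶
Because Q > Ksp (5.8×10⁻⁶ vs 4.4×10⁻⁷), a precipitate of BaF₂ forms.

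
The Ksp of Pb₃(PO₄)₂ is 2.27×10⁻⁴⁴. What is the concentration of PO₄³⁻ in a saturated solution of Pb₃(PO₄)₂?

Pb₃(PO₄)₂(s) ⇌ 3 Pb²⁺(aq) + 2 PO₄³⁻(aq)
With molar solubility s: [Pb²⁺] = 3s, [PO₄³⁻] = 2s.
Ksp = [Pb²⁺]^3[PO₄³⁻]^2 = (3s)^3 · (2s)^2 = 108s^5 = 2.27×10⁻⁴⁴
s = 7.32×10⁻¹⁰ M
[PO₄³⁻] = 2s = 1.46×10⁻⁹ M

1.46×10⁻⁹ M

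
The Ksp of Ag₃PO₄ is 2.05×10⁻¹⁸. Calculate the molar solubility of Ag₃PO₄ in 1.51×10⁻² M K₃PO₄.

1.71×10⁻⁶ M

Ag₃PO₄(s) ⇌ 3 Ag⁺(aq) + PO₄³⁻(aq)
With PO₄³⁻ already at 1.51×10⁻² M and s small, take [PO₄³⁻] ≈ 1.51×10⁻² M and [Ag⁺] = 3s.
Ksp = [Ag⁺]^3[PO₄³⁻] = (3s)^3(1.51×10⁻²)
(3s)^3 = 2.05×10⁻¹⁸ / (1.51×10⁻²) = 1.36×10⁻¹⁶
s = 1.71×10⁻⁶ M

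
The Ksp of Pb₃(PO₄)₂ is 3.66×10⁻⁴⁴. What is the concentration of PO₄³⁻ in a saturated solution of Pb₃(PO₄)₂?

1.61×10⁻⁹ M

Pb₃(PO₄)₂(s) ⇌ 3 Pb²⁺(aq) + 2 PO₄³⁻(aq)
Let s be the molar solubility. Then [Pb²⁺] = 3s and [PO₄³⁻] = 2s.
Ksp = [Pb²⁺]^3[PO₄³⁻]^2 = (3s)^3 · (2s)^2 = 108s^5 = 3.66×10⁻⁴⁴
s = 8.05×10⁻¹⁰ mol L⁻¹
[PO₄³⁻] = 2s = 1.61×10⁻⁹ mol L⁻¹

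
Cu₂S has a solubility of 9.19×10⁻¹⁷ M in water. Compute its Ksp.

Ksp = 3.10×10⁻⁴⁸

Cu₂S(s) ⇌ 2 Cu⁺(aq) + S²⁻(aq)
With molar solubility s: [Cu⁺] = 2s, [S²⁻] = s.
Ksp = [Cu⁺]^2[S²⁻] = (2s)^2 · s = 4s^3
Ksp = 4 × (9.19×10⁻¹⁷)^3 = 3.10×10⁻⁴⁸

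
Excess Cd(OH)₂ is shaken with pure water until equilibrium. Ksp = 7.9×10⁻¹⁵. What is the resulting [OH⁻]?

Cd(OH)₂(s) ⇌ Cd²⁺(aq) + 2 OH⁻(aq)
For each mole of Cd(OH)₂ that dissolves per liter, [Cd²⁺] = s and [OH⁻] = 2s; let s denote this solubility.
Ksp = [Cd²⁺][OH⁻]^2 = s · (2s)^2 = 4s^3 = 7.9×10⁻¹⁵
s = 1.3×10⁻⁵ M
[OH⁻] = 2s = 2.5×10⁻⁵ M

2.5×10⁻⁵ M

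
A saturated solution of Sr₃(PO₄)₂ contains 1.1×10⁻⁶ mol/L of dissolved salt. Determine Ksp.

Ksp = 1.7×10⁻²⁸

Sr₃(PO₄)₂(s) ⇌ 3 Sr²⁺(aq) + 2 PO₄³⁻(aq)
If s mol/L of Sr₃(PO₄)₂ dissolves, [Sr²⁺] = 3s and [PO₄³⁻] = 2s.
Ksp = [Sr²⁺]^3[PO₄³⁻]^2 = (3s)^3 · (2s)^2 = 108s^5
Ksp = 108 × (1.1×10⁻⁶)^5 = 1.7×10⁻²⁸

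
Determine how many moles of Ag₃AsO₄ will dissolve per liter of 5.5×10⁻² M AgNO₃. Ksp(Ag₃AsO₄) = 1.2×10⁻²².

7.2×10⁻¹⁹ M

Ag₃AsO₄(s) ⇌ 3 Ag⁺(aq) + AsO₄³⁻(aq)
With Ag⁺ already at 5.5×10⁻² M and s small, take [Ag⁺] ≈ 5.5×10⁻² M and [AsO₄³⁻] = s.
Ksp = [Ag⁺]^3[AsO₄³⁻] = (5.5×10⁻²)^3s
s = 1.2×10⁻²² / (5.5×10⁻²)^3 = 7.2×10⁻¹⁹
s = 7.2×10⁻¹⁹ M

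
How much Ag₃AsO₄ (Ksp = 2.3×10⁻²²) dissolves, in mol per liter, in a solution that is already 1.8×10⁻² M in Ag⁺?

Ag₃AsO₄(s) ⇌ 3 Ag⁺(aq) + AsO₄³⁻(aq)
Let s be the solubility of Ag₃AsO₄ here. The common ion gives [Ag⁺] ≈ 1.8×10⁻² M, and [AsO₄³⁻] = s.
Ksp = [Ag⁺]^3[AsO₄³⁻] = (1.8×10⁻²)^3s
s = 2.3×10⁻²² / (1.8×10⁻²)^3 = 3.9×10⁻¹⁷
s = 3.9×10⁻¹⁷ M

3.9×10⁻¹⁷ M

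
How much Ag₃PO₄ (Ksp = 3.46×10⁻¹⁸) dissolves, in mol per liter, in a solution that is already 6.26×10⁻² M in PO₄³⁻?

1.27×10⁻⁶ M

Ag₃PO₄(s) ⇌ 3 Ag⁺(aq) + PO₄³⁻(aq)
With PO₄³⁻ already at 6.26×10⁻² M and s small, take [PO₄³⁻] ≈ 6.26×10⁻² M and [Ag⁺] = 3s.
Ksp = [Ag⁺]^3[PO₄³⁻] = (3s)^3(6.26×10⁻²)
(3s)^3 = 3.46×10⁻¹⁸ / (6.26×10⁻²) = 5.53×10⁻¹⁷
s = 1.27×10⁻⁶ M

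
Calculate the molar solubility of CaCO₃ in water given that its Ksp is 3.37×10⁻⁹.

CaCO₃(s) ⇌ Ca²⁺(aq) + CO₃²⁻(aq)
Call the molar solubility s, so that [Ca²⁺] = s and [CO₃²⁻] = s.
Ksp = [Ca²⁺][CO₃²⁻] = s · s = s^2
s^2 = 3.37×10⁻⁹
s = (3.37×10⁻⁹)^(1/2) = 5.81×10⁻⁵ mol/L

5.81×10⁻⁵ M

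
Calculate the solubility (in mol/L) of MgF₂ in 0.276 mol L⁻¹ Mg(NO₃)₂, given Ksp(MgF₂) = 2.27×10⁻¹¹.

4.53×10⁻⁶ M

MgF₂(s) ⇌ Mg²⁺(aq) + 2 F⁻(aq)
Mg²⁺ is already present at 0.276 mol L⁻¹. If s mol/L of MgF₂ dissolves, [F⁻] = 2s while [Mg²⁺] ≈ 0.276 mol L⁻¹.
Ksp = [Mg²⁺][F⁻]^2 = (0.276)(2s)^2
(2s)^2 = 2.27×10⁻¹¹ / (0.276) = 8.22×10⁻¹¹
s = 4.53×10⁻⁶ mol L⁻¹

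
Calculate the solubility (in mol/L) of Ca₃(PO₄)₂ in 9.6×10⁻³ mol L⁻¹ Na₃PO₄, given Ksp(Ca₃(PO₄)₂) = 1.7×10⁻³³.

Ca₃(PO₄)₂(s) ⇌ 3 Ca²⁺(aq) + 2 PO₄³⁻(aq)
PO₄³⁻ is already present at 9.6×10⁻³ mol L⁻¹. If s mol/L of Ca₃(PO₄)₂ dissolves, [Ca²⁺] = 3s while [PO₄³⁻] ≈ 9.6×10⁻³ mol L⁻¹.
Ksp = [Ca²⁺]^3[PO₄³⁻]^2 = (3s)^3(9.6×10⁻³)^2
(3s)^3 = 1.7×10⁻³³ / (9.6×10⁻³)^2 = 1.8×10⁻²⁹
s = 8.8×10⁻¹¹ mol L⁻¹

8.8×10⁻¹¹ M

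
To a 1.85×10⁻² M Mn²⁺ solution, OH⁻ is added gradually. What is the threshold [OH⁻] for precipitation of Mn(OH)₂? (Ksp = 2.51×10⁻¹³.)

3.68×10⁻⁶ M

A salt starts to precipitate once the ion product Q reaches its Ksp.
Mn(OH)₂(s) ⇌ Mn²⁺(aq) + 2 OH⁻(aq)
Ksp = [Mn²⁺][OH⁻]^2 = [OH⁻]^2(1.85×10⁻²)
[OH⁻]^2 = 2.51×10⁻¹³ / (1.85×10⁻²) = 1.36×10⁻¹¹
[OH⁻] = 3.68×10⁻⁶ M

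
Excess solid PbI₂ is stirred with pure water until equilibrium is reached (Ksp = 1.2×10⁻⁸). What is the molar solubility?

PbI₂(s) ⇌ Pb²⁺(aq) + 2 I⁻(aq)
For each mole of PbI₂ that dissolves per liter, [Pb²⁺] = s and [I⁻] = 2s; let s denote this solubility.
Ksp = [Pb²⁺][I⁻]^2 = s · (2s)^2 = 4s^3
4s^3 = 1.2×10⁻⁸  ⇒  s^3 = 3.0×10⁻⁹
s = 1.4×10⁻³ M

1.4×10⁻³ M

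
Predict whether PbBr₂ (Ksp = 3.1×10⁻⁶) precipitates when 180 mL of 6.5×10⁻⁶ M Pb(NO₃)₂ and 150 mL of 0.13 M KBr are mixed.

Total volume after mixing = 180 + 150 = 330 mL.
[Pb²⁺] = (6.5×10⁻⁶)(180)/330 = 3.5×10⁻⁶ M
[Br⁻] = (0.13)(150)/330 = 5.9×10⁻² M
Q = [Pb²⁺][Br⁻]^2 = 1.2×10⁻⁸
Since Q (1.2×10⁻⁸) is less than Ksp (3.1×10⁻⁶), no PbBr₂ precipitates.

No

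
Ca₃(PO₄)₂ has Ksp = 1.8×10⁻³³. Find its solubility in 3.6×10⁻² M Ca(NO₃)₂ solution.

3.1×10⁻¹⁵ M

Ca₃(PO₄)₂(s) ⇌ 3 Ca²⁺(aq) + 2 PO₄³⁻(aq)
Ca²⁺ is already present at 3.6×10⁻² M. If s mol/L of Ca₃(PO₄)₂ dissolves, [PO₄³⁻] = 2s while [Ca²⁺] ≈ 3.6×10⁻² M.
Ksp = [Ca²⁺]^3[PO₄³⁻]^2 = (3.6×10⁻²)^3(2s)^2
(2s)^2 = 1.8×10⁻³³ / (3.6×10⁻²)^3 = 3.9×10⁻²⁹
s = 3.1×10⁻¹⁵ M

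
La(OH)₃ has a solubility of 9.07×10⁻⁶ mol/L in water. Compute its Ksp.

La(OH)₃(s) ⇌ La³⁺(aq) + 3 OH⁻(aq)
For each mole of La(OH)₃ that dissolves per liter, [La³⁺] = s and [OH⁻] = 3s; let s denote this solubility.
Ksp = [La³⁺][OH⁻]^3 = s · (3s)^3 = 27s^4
Ksp = 27 × (9.07×10⁻⁶)^4 = 1.83×10⁻¹⁹

Ksp = 1.83×10⁻¹⁹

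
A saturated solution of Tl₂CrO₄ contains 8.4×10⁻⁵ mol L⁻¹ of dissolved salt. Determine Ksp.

Ksp = 2.4×10⁻¹²

Tl₂CrO₄(s) ⇌ 2 Tl⁺(aq) + CrO₄²⁻(aq)
If s mol/L of Tl₂CrO₄ dissolves, [Tl⁺] = 2s and [CrO₄²⁻] = s.
Ksp = [Tl⁺]^2[CrO₄²⁻] = (2s)^2 · s = 4s^3
Ksp = 4 × (8.4×10⁻⁵)^3 = 2.4×10⁻¹²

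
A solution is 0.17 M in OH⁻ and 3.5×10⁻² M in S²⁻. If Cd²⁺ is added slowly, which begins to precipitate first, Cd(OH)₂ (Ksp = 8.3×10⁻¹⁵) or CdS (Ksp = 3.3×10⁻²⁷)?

The threshold for precipitation is Q = Ksp.
For Cd(OH)₂: [Cd²⁺] = (Ksp/[OH⁻]^2) = 2.9×10⁻¹³ M
For CdS: [Cd²⁺] = (Ksp/[S²⁻]) = 9.4×10⁻²⁶ M
Since CdS needs less Cd²⁺ to reach saturation, it precipitates first.

CdS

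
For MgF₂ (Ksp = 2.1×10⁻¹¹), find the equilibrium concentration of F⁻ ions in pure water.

3.5×10⁻⁴ M

MgF₂(s) ⇌ Mg²⁺(aq) + 2 F⁻(aq)
With molar solubility s: [Mg²⁺] = s, [F⁻] = 2s.
Ksp = [Mg²⁺][F⁻]^2 = s · (2s)^2 = 4s^3 = 2.1×10⁻¹¹
s = 1.7×10⁻⁴ mol/L
[F⁻] = 2s = 3.5×10⁻⁴ mol/L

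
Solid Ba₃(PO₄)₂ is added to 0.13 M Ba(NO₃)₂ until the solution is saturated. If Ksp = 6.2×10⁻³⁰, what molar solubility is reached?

2.7×10⁻¹⁴ M

Ba₃(PO₄)₂(s) ⇌ 3 Ba²⁺(aq) + 2 PO₄³⁻(aq)
With Ba²⁺ already at 0.13 M and s small, take [Ba²⁺] ≈ 0.13 M and [PO₄³⁻] = 2s.
Ksp = [Ba²⁺]^3[PO₄³⁻]^2 = (0.13)^3(2s)^2
(2s)^2 = 6.2×10⁻³⁰ / (0.13)^3 = 2.8×10⁻²⁷
s = 2.7×10⁻¹⁴ M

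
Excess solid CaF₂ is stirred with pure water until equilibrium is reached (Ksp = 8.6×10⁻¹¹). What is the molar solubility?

CaF₂(s) ⇌ Ca²⁺(aq) + 2 F⁻(aq)
For each mole of CaF₂ that dissolves per liter, [Ca²⁺] = s and [F⁻] = 2s; let s denote this solubility.
Ksp = [Ca²⁺][F⁻]^2 = s · (2s)^2 = 4s^3
4s^3 = 8.6×10⁻¹¹  ⇒  s^3 = 2.2×10⁻¹¹
Taking the 3rd root, s = 2.8×10⁻⁴ mol L⁻¹.

2.8×10⁻⁴ M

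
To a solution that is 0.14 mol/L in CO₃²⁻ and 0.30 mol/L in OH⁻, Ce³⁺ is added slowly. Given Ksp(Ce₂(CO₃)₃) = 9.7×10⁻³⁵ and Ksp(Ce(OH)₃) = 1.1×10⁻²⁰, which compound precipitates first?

Each salt precipitates once Q = Ksp for that salt.
For Ce₂(CO₃)₃: [Ce³⁺] = (Ksp/[CO₃²⁻]^3)^(1/2) = 1.9×10⁻¹⁶ mol/L
For Ce(OH)₃: [Ce³⁺] = (Ksp/[OH⁻]^3) = 4.1×10⁻¹⁹ mol/L
Since Ce(OH)₃ needs less Ce³⁺ to reach saturation, it precipitates first.

Ce(OH)₃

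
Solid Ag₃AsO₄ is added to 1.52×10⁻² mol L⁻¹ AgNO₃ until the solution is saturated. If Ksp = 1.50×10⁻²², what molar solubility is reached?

4.27×10⁻¹⁷ M

Ag₃AsO₄(s) ⇌ 3 Ag⁺(aq) + AsO₄³⁻(aq)
Ag⁺ is already present at 1.52×10⁻² mol L⁻¹. If s mol/L of Ag₃AsO₄ dissolves, [AsO₄³⁻] = s while [Ag⁺] ≈ 1.52×10⁻² mol L⁻¹.
Ksp = [Ag⁺]^3[AsO₄³⁻] = (1.52×10⁻²)^3s
s = 1.50×10⁻²² / (1.52×10⁻²)^3 = 4.27×10⁻¹⁷
s = 4.27×10⁻¹⁷ mol L⁻¹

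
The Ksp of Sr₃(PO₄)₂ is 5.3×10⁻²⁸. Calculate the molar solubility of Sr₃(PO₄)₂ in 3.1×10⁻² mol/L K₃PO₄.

2.7×10⁻⁹ M

Sr₃(PO₄)₂(s) ⇌ 3 Sr²⁺(aq) + 2 PO₄³⁻(aq)
With PO₄³⁻ already at 3.1×10⁻² mol/L and s small, take [PO₄³⁻] ≈ 3.1×10⁻² mol/L and [Sr²⁺] = 3s.
Ksp = [Sr²⁺]^3[PO₄³⁻]^2 = (3s)^3(3.1×10⁻²)^2
(3s)^3 = 5.3×10⁻²⁸ / (3.1×10⁻²)^2 = 5.5×10⁻²⁵
s = 2.7×10⁻⁹ mol/L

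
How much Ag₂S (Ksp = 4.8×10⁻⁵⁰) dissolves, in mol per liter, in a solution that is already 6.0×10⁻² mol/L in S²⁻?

Ag₂S(s) ⇌ 2 Ag⁺(aq) + S²⁻(aq)
With S²⁻ already at 6.0×10⁻² mol/L and s small, take [S²⁻] ≈ 6.0×10⁻² mol/L and [Ag⁺] = 2s.
Ksp = [Ag⁺]^2[S²⁻] = (2s)^2(6.0×10⁻²)
(2s)^2 = 4.8×10⁻⁵⁰ / (6.0×10⁻²) = 8.0×10⁻⁴⁹
s = 4.5×10⁻²⁵ mol/L

4.5×10⁻²⁵ M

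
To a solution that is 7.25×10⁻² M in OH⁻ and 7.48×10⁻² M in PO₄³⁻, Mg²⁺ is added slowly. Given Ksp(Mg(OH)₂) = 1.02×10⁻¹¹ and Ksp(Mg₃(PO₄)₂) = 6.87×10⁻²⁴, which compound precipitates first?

Mg(OH)₂

The threshold for precipitation is Q = Ksp.
For Mg(OH)₂: [Mg²⁺] = (Ksp/[OH⁻]^2) = 1.94×10⁻⁹ M
For Mg₃(PO₄)₂: [Mg²⁺] = (Ksp/[PO₄³⁻]^2)^(1/3) = 1.07×10⁻⁷ M
Mg(OH)₂ requires the lower [Mg²⁺], so it precipitates first.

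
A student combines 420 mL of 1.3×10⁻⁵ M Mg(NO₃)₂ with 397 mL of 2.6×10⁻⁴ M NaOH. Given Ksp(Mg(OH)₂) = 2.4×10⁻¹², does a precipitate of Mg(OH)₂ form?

No

After mixing, V = 420 mL + 397 mL = 817 mL.
[Mg²⁺] = (1.3×10⁻⁵)(420)/817 = 6.7×10⁻⁶ M
[OH⁻] = (2.6×10⁻⁴)(397)/817 = 1.3×10⁻⁴ M
Q = [Mg²⁺][OH⁻]^2 = 1.1×10⁻¹³
Q = 1.1×10⁻¹³ < Ksp = 2.4×10⁻¹², so the solution is unsaturated and no precipitate forms.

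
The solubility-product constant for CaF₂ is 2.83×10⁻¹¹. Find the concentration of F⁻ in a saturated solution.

3.84×10⁻⁴ M

CaF₂(s) ⇌ Ca²⁺(aq) + 2 F⁻(aq)
If s mol/L of CaF₂ dissolves, [Ca²⁺] = s and [F⁻] = 2s.
Ksp = [Ca²⁺][F⁻]^2 = s · (2s)^2 = 4s^3 = 2.83×10⁻¹¹
s = 1.92×10⁻⁴ mol L⁻¹
[F⁻] = 2s = 3.84×10⁻⁴ mol L⁻¹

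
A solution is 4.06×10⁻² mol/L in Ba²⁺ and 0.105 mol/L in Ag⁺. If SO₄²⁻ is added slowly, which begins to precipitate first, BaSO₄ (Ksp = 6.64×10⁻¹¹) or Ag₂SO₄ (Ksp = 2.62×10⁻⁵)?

BaSO₄

Precipitation of each salt begins when its ion product equals Ksp.
For BaSO₄: [SO₄²⁻] = (Ksp/[Ba²⁺]) = 1.64×10⁻⁹ mol/L
For Ag₂SO₄: [SO₄²⁻] = (Ksp/[Ag⁺]^2) = 2.38×10⁻³ mol/L
The smaller threshold [SO₄²⁻] is reached first, so BaSO₄ precipitates first.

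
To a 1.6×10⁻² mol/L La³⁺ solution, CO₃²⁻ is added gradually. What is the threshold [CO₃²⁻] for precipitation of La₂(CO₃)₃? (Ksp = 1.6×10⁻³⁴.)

8.5×10⁻¹¹ M

Precipitation begins when Q = Ksp.
La₂(CO₃)₃(s) ⇌ 2 La³⁺(aq) + 3 CO₃²⁻(aq)
Ksp = [La³⁺]^2[CO₃²⁻]^3 = [CO₃²⁻]^3(1.6×10⁻²)^2
[CO₃²⁻]^3 = 1.6×10⁻³⁴ / (1.6×10⁻²)^2 = 6.3×10⁻³¹
[CO₃²⁻] = 8.5×10⁻¹¹ mol/L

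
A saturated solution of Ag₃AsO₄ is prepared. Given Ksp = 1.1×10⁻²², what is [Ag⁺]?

Ag₃AsO₄(s) ⇌ 3 Ag⁺(aq) + AsO₄³⁻(aq)
With molar solubility s: [Ag⁺] = 3s, [AsO₄³⁻] = s.
Ksp = [Ag⁺]^3[AsO₄³⁻] = (3s)^3 · s = 27s^4 = 1.1×10⁻²²
s = 1.4×10⁻⁶ mol/L
[Ag⁺] = 3s = 4.3×10⁻⁶ mol/L

4.3×10⁻⁶ M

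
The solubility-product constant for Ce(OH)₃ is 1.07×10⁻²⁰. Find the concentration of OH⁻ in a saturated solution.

Ce(OH)₃(s) ⇌ Ce³⁺(aq) + 3 OH⁻(aq)
Let s be the molar solubility. Then [Ce³⁺] = s and [OH⁻] = 3s.
Ksp = [Ce³⁺][OH⁻]^3 = s · (3s)^3 = 27s^4 = 1.07×10⁻²⁰
s = 4.46×10⁻⁶ M
[OH⁻] = 3s = 1.34×10⁻⁵ M

1.34×10⁻⁵ M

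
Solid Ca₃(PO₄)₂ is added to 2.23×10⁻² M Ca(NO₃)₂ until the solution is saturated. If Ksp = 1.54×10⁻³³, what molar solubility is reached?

Ca₃(PO₄)₂(s) ⇌ 3 Ca²⁺(aq) + 2 PO₄³⁻(aq)
The solution already contains Ca²⁺ at 2.23×10⁻² M. Let s be the molar solubility of Ca₃(PO₄)₂.
[Ca²⁺] ≈ 2.23×10⁻² M (common ion dominates); [PO₄³⁻] = 2s.
Ksp = [Ca²⁺]^3[PO₄³⁻]^2 = (2.23×10⁻²)^3(2s)^2
(2s)^2 = 1.54×10⁻³³ / (2.23×10⁻²)^3 = 1.39×10⁻²⁸
s = 5.89×10⁻¹⁵ M

5.89×10⁻¹⁵ M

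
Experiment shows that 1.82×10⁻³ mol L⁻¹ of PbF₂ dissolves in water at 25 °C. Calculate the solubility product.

Ksp = 2.41×10⁻⁸

PbF₂(s) ⇌ Pb²⁺(aq) + 2 F⁻(aq)
Let s be the molar solubility. Then [Pb²⁺] = s and [F⁻] = 2s.
Ksp = [Pb²⁺][F⁻]^2 = s · (2s)^2 = 4s^3
Ksp = 4 × (1.82×10⁻³)^3 = 2.41×10⁻⁸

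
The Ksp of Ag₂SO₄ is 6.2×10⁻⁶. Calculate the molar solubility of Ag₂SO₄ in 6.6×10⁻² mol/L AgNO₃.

1.4×10⁻³ M

Ag₂SO₄(s) ⇌ 2 Ag⁺(aq) + SO₄²⁻(aq)
The solution already contains Ag⁺ at 6.6×10⁻² mol/L. Let s be the molar solubility of Ag₂SO₄.
[Ag⁺] ≈ 6.6×10⁻² mol/L (common ion dominates); [SO₄²⁻] = s.
Ksp = [Ag⁺]^2[SO₄²⁻] = (6.6×10⁻²)^2s
s = 6.2×10⁻⁶ / (6.6×10⁻²)^2 = 1.4×10⁻³
s = 1.4×10⁻³ mol/L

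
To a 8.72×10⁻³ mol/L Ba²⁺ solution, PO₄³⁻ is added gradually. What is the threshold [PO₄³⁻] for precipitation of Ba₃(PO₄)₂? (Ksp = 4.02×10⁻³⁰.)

2.46×10⁻¹² M

Precipitation begins when Q = Ksp.
Ba₃(PO₄)₂(s) ⇌ 3 Ba²⁺(aq) + 2 PO₄³⁻(aq)
Ksp = [Ba²⁺]^3[PO₄³⁻]^2 = [PO₄³⁻]^2(8.72×10⁻³)^3
[PO₄³⁻]^2 = 4.02×10⁻³⁰ / (8.72×10⁻³)^3 = 6.06×10⁻²⁴
[PO₄³⁻] = 2.46×10⁻¹² mol/L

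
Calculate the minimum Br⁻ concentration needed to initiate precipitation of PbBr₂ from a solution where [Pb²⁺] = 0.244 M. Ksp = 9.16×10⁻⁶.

6.13×10⁻³ M

Each salt precipitates once Q = Ksp for that salt.
PbBr₂(s) ⇌ Pb²⁺(aq) + 2 Br⁻(aq)
Ksp = [Pb²⁺][Br⁻]^2 = [Br⁻]^2(0.244)
[Br⁻]^2 = 9.16×10⁻⁶ / (0.244) = 3.75×10⁻⁵
[Br⁻] = 6.13×10⁻³ M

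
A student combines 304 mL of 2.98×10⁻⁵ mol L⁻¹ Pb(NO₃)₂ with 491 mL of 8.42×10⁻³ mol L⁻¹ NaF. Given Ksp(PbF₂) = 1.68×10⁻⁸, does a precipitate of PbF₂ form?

After mixing, V = 304 mL + 491 mL = 795 mL.
[Pb²⁺] = (2.98×10⁻⁵)(304)/795 = 1.14×10⁻⁵ mol L⁻¹
[F⁻] = (8.42×10⁻³)(491)/795 = 5.20×10⁻³ mol L⁻¹
Q = [Pb²⁺][F⁻]^2 = 3.08×10⁻¹⁰
Q = 3.08×10⁻¹⁰ < Ksp = 1.68×10⁻⁸, so the solution is unsaturated and no precipitate forms.

No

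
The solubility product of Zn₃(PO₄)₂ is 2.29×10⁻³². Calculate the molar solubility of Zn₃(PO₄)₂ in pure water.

1.84×10⁻⁷ M

Zn₃(PO₄)₂(s) ⇌ 3 Zn²⁺(aq) + 2 PO₄³⁻(aq)
With molar solubility s: [Zn²⁺] = 3s, [PO₄³⁻] = 2s.
Ksp = [Zn²⁺]^3[PO₄³⁻]^2 = (3s)^3 · (2s)^2 = 108s^5
108s^5 = 2.29×10⁻³²  ⇒  s^5 = 2.12×10⁻³⁴
s = 1.84×10⁻⁷ M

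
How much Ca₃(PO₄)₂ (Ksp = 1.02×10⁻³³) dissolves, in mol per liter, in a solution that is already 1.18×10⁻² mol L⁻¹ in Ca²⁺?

Ca₃(PO₄)₂(s) ⇌ 3 Ca²⁺(aq) + 2 PO₄³⁻(aq)
With Ca²⁺ already at 1.18×10⁻² mol L⁻¹ and s small, take [Ca²⁺] ≈ 1.18×10⁻² mol L⁻¹ and [PO₄³⁻] = 2s.
Ksp = [Ca²⁺]^3[PO₄³⁻]^2 = (1.18×10⁻²)^3(2s)^2
(2s)^2 = 1.02×10⁻³³ / (1.18×10⁻²)^3 = 6.21×10⁻²⁸
s = 1.25×10⁻¹⁴ mol L⁻¹

1.25×10⁻¹⁴ M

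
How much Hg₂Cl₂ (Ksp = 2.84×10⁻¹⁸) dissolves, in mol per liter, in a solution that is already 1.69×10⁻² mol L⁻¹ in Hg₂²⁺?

6.48×10⁻⁹ M

Hg₂Cl₂(s) ⇌ Hg₂²⁺(aq) + 2 Cl⁻(aq)
Hg₂²⁺ is already present at 1.69×10⁻² mol L⁻¹. If s mol/L of Hg₂Cl₂ dissolves, [Cl⁻] = 2s while [Hg₂²⁺] ≈ 1.69×10⁻² mol L⁻¹.
Ksp = [Hg₂²⁺][Cl⁻]^2 = (1.69×10⁻²)(2s)^2
(2s)^2 = 2.84×10⁻¹⁸ / (1.69×10⁻²) = 1.68×10⁻¹⁶
s = 6.48×10⁻⁹ mol L⁻¹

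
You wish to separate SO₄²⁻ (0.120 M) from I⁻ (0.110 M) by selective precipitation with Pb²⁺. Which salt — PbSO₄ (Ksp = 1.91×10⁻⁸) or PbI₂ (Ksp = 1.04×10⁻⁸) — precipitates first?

Precipitation begins when Q = Ksp.
For PbSO₄: [Pb²⁺] = (Ksp/[SO₄²⁻]) = 1.59×10⁻⁷ M
For PbI₂: [Pb²⁺] = (Ksp/[I⁻]^2) = 8.60×10⁻⁷ M
Since PbSO₄ needs less Pb²⁺ to reach saturation, it precipitates first.

PbSO₄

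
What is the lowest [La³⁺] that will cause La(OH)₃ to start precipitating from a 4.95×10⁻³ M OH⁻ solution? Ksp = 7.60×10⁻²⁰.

6.27×10⁻¹³ M

A salt starts to precipitate once the ion product Q reaches its Ksp.
La(OH)₃(s) ⇌ La³⁺(aq) + 3 OH⁻(aq)
Ksp = [La³⁺][OH⁻]^3 = [La³⁺](4.95×10⁻³)^3
[La³⁺] = 7.60×10⁻²⁰ / (4.95×10⁻³)^3 = 6.27×10⁻¹³
[La³⁺] = 6.27×10⁻¹³ M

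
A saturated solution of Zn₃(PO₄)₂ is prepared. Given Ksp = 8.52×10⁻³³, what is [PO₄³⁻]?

3.02×10⁻⁷ M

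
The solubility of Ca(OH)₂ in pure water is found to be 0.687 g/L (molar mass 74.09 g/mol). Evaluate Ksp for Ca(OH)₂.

Molar solubility s = (0.687 g/L) / (74.09 g/mol) = 9.2725×10⁻³ mol/L
Ca(OH)₂(s) ⇌ Ca²⁺(aq) + 2 OH⁻(aq)
If s mol/L of Ca(OH)₂ dissolves, [Ca²⁺] = s and [OH⁻] = 2s.
Ksp = [Ca²⁺][OH⁻]^2 = s · (2s)^2 = 4s^3
Ksp = 4 × (9.2725×10⁻³)^3 = 3.19×10⁻⁶

Ksp = 3.19×10⁻⁶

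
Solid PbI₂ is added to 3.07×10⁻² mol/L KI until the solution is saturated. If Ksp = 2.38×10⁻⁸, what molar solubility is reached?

PbI₂(s) ⇌ Pb²⁺(aq) + 2 I⁻(aq)
Let s be the solubility of PbI₂ here. The common ion gives [I⁻] ≈ 3.07×10⁻² mol/L, and [Pb²⁺] = s.
Ksp = [Pb²⁺][I⁻]^2 = s(3.07×10⁻²)^2
s = 2.38×10⁻⁸ / (3.07×10⁻²)^2 = 2.53×10⁻⁵
s = 2.53×10⁻⁵ mol/L

2.53×10⁻⁵ M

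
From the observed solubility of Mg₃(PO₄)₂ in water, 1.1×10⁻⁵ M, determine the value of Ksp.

Ksp = 1.7×10⁻²³

Mg₃(PO₄)₂(s) ⇌ 3 Mg²⁺(aq) + 2 PO₄³⁻(aq)
If s mol/L of Mg₃(PO₄)₂ dissolves, [Mg²⁺] = 3s and [PO₄³⁻] = 2s.
Ksp = [Mg²⁺]^3[PO₄³⁻]^2 = (3s)^3 · (2s)^2 = 108s^5
Ksp = 108 × (1.1×10⁻⁵)^5 = 1.7×10⁻²³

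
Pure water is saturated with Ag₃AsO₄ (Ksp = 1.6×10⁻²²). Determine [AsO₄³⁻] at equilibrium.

Ag₃AsO₄(s) ⇌ 3 Ag⁺(aq) + AsO₄³⁻(aq)
For each mole of Ag₃AsO₄ that dissolves per liter, [Ag⁺] = 3s and [AsO₄³⁻] = s; let s denote this solubility.
Ksp = [Ag⁺]^3[AsO₄³⁻] = (3s)^3 · s = 27s^4 = 1.6×10⁻²²
s = 1.6×10⁻⁶ mol L⁻¹
[AsO₄³⁻] = s = 1.6×10⁻⁶ mol L⁻¹

1.6×10⁻⁶ M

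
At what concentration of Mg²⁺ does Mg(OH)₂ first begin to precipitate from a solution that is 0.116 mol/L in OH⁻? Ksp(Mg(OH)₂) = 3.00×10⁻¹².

Each salt precipitates once Q = Ksp for that salt.
Mg(OH)₂(s) ⇌ Mg²⁺(aq) + 2 OH⁻(aq)
Ksp = [Mg²⁺][OH⁻]^2 = [Mg²⁺](0.116)^2
[Mg²⁺] = 3.00×10⁻¹² / (0.116)^2 = 2.23×10⁻¹⁰
[Mg²⁺] = 2.23×10⁻¹⁰ mol/L

2.23×10⁻¹⁰ M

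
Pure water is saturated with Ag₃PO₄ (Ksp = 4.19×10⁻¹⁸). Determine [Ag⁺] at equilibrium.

5.95×10⁻⁵ M

Ag₃PO₄(s) ⇌ 3 Ag⁺(aq) + PO₄³⁻(aq)
If s mol/L of Ag₃PO₄ dissolves, [Ag⁺] = 3s and [PO₄³⁻] = s.
Ksp = [Ag⁺]^3[PO₄³⁻] = (3s)^3 · s = 27s^4 = 4.19×10⁻¹⁸
s = 1.98×10⁻⁵ mol L⁻¹
[Ag⁺] = 3s = 5.95×10⁻⁵ mol L⁻¹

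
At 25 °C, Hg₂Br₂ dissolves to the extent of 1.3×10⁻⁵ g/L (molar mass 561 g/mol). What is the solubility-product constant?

Ksp = 5.0×10⁻²³

Convert to molarity: s = 1.3×10⁻⁵ / 561 = 2.317×10⁻⁸ mol/L
Hg₂Br₂(s) ⇌ Hg₂²⁺(aq) + 2 Br⁻(aq)
If s mol/L of Hg₂Br₂ dissolves, [Hg₂²⁺] = s and [Br⁻] = 2s.
Ksp = [Hg₂²⁺][Br⁻]^2 = s · (2s)^2 = 4s^3
Ksp = 4 × (2.317×10⁻⁸)^3 = 5.0×10⁻²³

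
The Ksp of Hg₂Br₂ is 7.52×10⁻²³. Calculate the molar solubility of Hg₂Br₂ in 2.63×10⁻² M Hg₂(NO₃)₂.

Hg₂Br₂(s) ⇌ Hg₂²⁺(aq) + 2 Br⁻(aq)
Let s be the solubility of Hg₂Br₂ here. The common ion gives [Hg₂²⁺] ≈ 2.63×10⁻² M, and [Br⁻] = 2s.
Ksp = [Hg₂²⁺][Br⁻]^2 = (2.63×10⁻²)(2s)^2
(2s)^2 = 7.52×10⁻²³ / (2.63×10⁻²) = 2.86×10⁻²¹
s = 2.67×10⁻¹¹ M

2.67×10⁻¹¹ M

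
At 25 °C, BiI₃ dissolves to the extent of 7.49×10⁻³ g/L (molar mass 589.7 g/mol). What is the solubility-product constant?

Ksp = 7.03×10⁻¹⁹

Molar solubility s = (7.49×10⁻³ g/L) / (589.7 g/mol) = 1.2701×10⁻⁵ mol/L
BiI₃(s) ⇌ Bi³⁺(aq) + 3 I⁻(aq)
If s mol/L of BiI₃ dissolves, [Bi³⁺] = s and [I⁻] = 3s.
Ksp = [Bi³⁺][I⁻]^3 = s · (3s)^3 = 27s^4
Ksp = 27 × (1.2701×10⁻⁵)^4 = 7.03×10⁻¹⁹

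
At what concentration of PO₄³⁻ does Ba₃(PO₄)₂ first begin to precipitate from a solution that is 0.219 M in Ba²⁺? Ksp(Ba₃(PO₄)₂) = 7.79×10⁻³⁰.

2.72×10⁻¹⁴ M

Precipitation begins when Q = Ksp.
Ba₃(PO₄)₂(s) ⇌ 3 Ba²⁺(aq) + 2 PO₄³⁻(aq)
Ksp = [Ba²⁺]^3[PO₄³⁻]^2 = [PO₄³⁻]^2(0.219)^3
[PO₄³⁻]^2 = 7.79×10⁻³⁰ / (0.219)^3 = 7.42×10⁻²⁸
[PO₄³⁻] = 2.72×10⁻¹⁴ M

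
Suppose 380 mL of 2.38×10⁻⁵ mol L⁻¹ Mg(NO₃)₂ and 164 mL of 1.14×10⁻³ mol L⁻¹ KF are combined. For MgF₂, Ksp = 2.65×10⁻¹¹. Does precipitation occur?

No

After mixing, V = 380 mL + 164 mL = 544 mL.
[Mg²⁺] = (2.38×10⁻⁵)(380)/544 = 1.66×10⁻⁵ mol L⁻¹
[F⁻] = (1.14×10⁻³)(164)/544 = 3.44×10⁻⁴ mol L⁻¹
Q = [Mg²⁺][F⁻]^2 = 1.96×10⁻¹²
Since Q (1.96×10⁻¹²) is less than Ksp (2.65×10⁻¹¹), no MgF₂ precipitates.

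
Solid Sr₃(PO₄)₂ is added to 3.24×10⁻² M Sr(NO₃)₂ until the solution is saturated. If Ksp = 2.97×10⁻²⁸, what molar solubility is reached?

Sr₃(PO₄)₂(s) ⇌ 3 Sr²⁺(aq) + 2 PO₄³⁻(aq)
Sr²⁺ is already present at 3.24×10⁻² M. If s mol/L of Sr₃(PO₄)₂ dissolves, [PO₄³⁻] = 2s while [Sr²⁺] ≈ 3.24×10⁻² M.
Ksp = [Sr²⁺]^3[PO₄³⁻]^2 = (3.24×10⁻²)^3(2s)^2
(2s)^2 = 2.97×10⁻²⁸ / (3.24×10⁻²)^3 = 8.73×10⁻²⁴
s = 1.48×10⁻¹² M

1.48×10⁻¹² M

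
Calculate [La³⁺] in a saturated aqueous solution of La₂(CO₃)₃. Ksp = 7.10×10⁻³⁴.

1.84×10⁻⁷ M

La₂(CO₃)₃(s) ⇌ 2 La³⁺(aq) + 3 CO₃²⁻(aq)
Call the molar solubility s, so that [La³⁺] = 2s and [CO₃²⁻] = 3s.
Ksp = [La³⁺]^2[CO₃²⁻]^3 = (2s)^2 · (3s)^3 = 108s^5 = 7.10×10⁻³⁴
s = 9.20×10⁻⁸ M
[La³⁺] = 2s = 1.84×10⁻⁷ M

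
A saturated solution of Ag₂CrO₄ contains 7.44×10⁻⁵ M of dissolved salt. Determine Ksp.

Ag₂CrO₄(s) ⇌ 2 Ag⁺(aq) + CrO₄²⁻(aq)
For each mole of Ag₂CrO₄ that dissolves per liter, [Ag⁺] = 2s and [CrO₄²⁻] = s; let s denote this solubility.
Ksp = [Ag⁺]^2[CrO₄²⁻] = (2s)^2 · s = 4s^3
Ksp = 4 × (7.44×10⁻⁵)^3 = 1.65×10⁻¹²

Ksp = 1.65×10⁻¹²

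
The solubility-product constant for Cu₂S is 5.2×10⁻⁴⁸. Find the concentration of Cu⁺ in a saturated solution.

Cu₂S(s) ⇌ 2 Cu⁺(aq) + S²⁻(aq)
For each mole of Cu₂S that dissolves per liter, [Cu⁺] = 2s and [S²⁻] = s; let s denote this solubility.
Ksp = [Cu⁺]^2[S²⁻] = (2s)^2 · s = 4s^3 = 5.2×10⁻⁴⁸
s = 1.1×10⁻¹⁶ mol L⁻¹
[Cu⁺] = 2s = 2.2×10⁻¹⁶ mol L⁻¹

2.2×10⁻¹⁶ M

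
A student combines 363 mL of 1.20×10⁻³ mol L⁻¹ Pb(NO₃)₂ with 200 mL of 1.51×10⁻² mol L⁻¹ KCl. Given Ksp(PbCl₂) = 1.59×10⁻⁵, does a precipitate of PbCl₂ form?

No

Total volume after mixing = 363 + 200 = 563 mL.
[Pb²⁺] = (1.20×10⁻³)(363)/563 = 7.74×10⁻⁴ mol L⁻¹
[Cl⁻] = (1.51×10⁻²)(200)/563 = 5.36×10⁻³ mol L⁻¹
Q = [Pb²⁺][Cl⁻]^2 = 2.23×10⁻⁸
Since Q (2.23×10⁻⁸) is less than Ksp (1.59×10⁻⁵), no PbCl₂ precipitates.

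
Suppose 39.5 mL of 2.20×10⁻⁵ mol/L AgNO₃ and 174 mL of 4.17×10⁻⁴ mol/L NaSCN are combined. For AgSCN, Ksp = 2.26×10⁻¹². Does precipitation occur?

Yes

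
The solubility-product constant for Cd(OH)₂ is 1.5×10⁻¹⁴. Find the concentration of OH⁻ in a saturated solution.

3.1×10⁻⁵ M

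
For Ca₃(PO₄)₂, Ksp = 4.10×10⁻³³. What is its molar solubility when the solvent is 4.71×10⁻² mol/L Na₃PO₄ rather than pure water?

Ca₃(PO₄)₂(s) ⇌ 3 Ca²⁺(aq) + 2 PO₄³⁻(aq)
The solution already contains PO₄³⁻ at 4.71×10⁻² mol/L. Let s be the molar solubility of Ca₃(PO₄)₂.
[PO₄³⁻] ≈ 4.71×10⁻² mol/L (common ion dominates); [Ca²⁺] = 3s.
Ksp = [Ca²⁺]^3[PO₄³⁻]^2 = (3s)^3(4.71×10⁻²)^2
(3s)^3 = 4.10×10⁻³³ / (4.71×10⁻²)^2 = 1.85×10⁻³⁰
s = 4.09×10⁻¹¹ mol/L

4.09×10⁻¹¹ M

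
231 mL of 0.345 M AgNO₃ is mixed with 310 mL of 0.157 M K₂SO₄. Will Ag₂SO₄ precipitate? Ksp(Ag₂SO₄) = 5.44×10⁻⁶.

Yes

Total volume after mixing = 231 + 310 = 541 mL.
[Ag⁺] = (0.345)(231)/541 = 0.147 M
[SO₄²⁻] = (0.157)(310)/541 = 9.00×10⁻² M
Q = [Ag⁺]^2[SO₄²⁻] = 1.95×10⁻³
Since Q (1.95×10⁻³) exceeds Ksp (5.44×10⁻⁶), Ag₂SO₄ will precipitate.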